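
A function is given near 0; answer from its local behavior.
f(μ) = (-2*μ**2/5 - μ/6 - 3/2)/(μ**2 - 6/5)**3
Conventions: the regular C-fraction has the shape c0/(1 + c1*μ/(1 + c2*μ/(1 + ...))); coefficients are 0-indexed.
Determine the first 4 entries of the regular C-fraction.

The regular C-fraction coefficients are [125/144, -1/9, -2231/90, 555759/22310].

Taylor coefficients (expand at 0): a_0 = 125/144, a_1 = 125/1296, a_2 = 2075/864, a_3 = 625/2592.
c0 = a_0 = 125/144. Peel one level at a time: if S = 1 + c*μ/S' with S'(0) = 1, then c is the μ-coefficient of S and S' = c*μ/(S - 1).
S_1 = c0/f = 1 + (-1/9)*μ + (-2231/810)*μ^2 + ...; c1 = -1/9.
S_2 = c1*μ/(S_1 - 1) = 1 + (-2231/90)*μ + (61751/100)*μ^2 + ...; c2 = -2231/90.
S_3 = c2*μ/(S_2 - 1) = 1 + (555759/22310)*μ + ...; c3 = 555759/22310.


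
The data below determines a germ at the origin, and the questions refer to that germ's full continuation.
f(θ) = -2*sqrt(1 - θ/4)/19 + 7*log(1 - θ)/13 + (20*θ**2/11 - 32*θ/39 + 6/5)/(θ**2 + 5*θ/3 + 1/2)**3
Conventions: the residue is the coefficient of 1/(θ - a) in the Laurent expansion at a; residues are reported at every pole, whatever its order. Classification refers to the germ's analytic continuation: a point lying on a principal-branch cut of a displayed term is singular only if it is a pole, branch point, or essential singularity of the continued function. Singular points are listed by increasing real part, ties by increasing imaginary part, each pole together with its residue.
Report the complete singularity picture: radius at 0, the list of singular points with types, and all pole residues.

Denominator factor (θ**2 + 5*θ/3 + 1/2)^3: discriminant 7/9, real irrational roots -5/6 + (1/6)*sqrt(7) and -5/6 - (1/6)*sqrt(7); poles of order 3, moduli 5/6 - (1/6)*sqrt(7) and 5/6 + (1/6)*sqrt(7).
Branch term (7/13)*log(1 - θ/(1)): its argument vanishes at θ = 1, a logarithmic branch point, modulus 1.
Branch term (-2/19)*sqrt(1 - θ/(4)): its argument vanishes at θ = 4, a square-root branch point, modulus 4.
The radius of convergence is the smallest modulus among the singular points: 5/6 - (1/6)*sqrt(7).
The branch terms are analytic at -5/6 - (1/6)*sqrt(7) and contribute nothing to the residue; only the rational part matters.
The factor θ**2 + 5*θ/3 + 1/2 splits as (θ - a)(θ - a') with a = -5/6 - (1/6)*sqrt(7), a' = -5/6 + (1/6)*sqrt(7). At the order-3 pole a set g(θ) = (θ - a)^3*(rational part) = [20*θ**2/11 - 32*θ/39 + 6/5] / (θ - a')^3.
Order-3 pole: residue = g''(a)/2; g''(-5/6 - (1/6)*sqrt(7)) = -(6314328/245245)*sqrt(7), so the residue is -(3157164/245245)*sqrt(7).
The branch terms are analytic at -5/6 + (1/6)*sqrt(7) and contribute nothing to the residue; only the rational part matters.
The factor θ**2 + 5*θ/3 + 1/2 splits as (θ - a)(θ - a') with a = -5/6 + (1/6)*sqrt(7), a' = -5/6 - (1/6)*sqrt(7). At the order-3 pole a set g(θ) = (θ - a)^3*(rational part) = [20*θ**2/11 - 32*θ/39 + 6/5] / (θ - a')^3.
Order-3 pole: residue = g''(a)/2; g''(-5/6 + (1/6)*sqrt(7)) = (6314328/245245)*sqrt(7), so the residue is (3157164/245245)*sqrt(7).
List the singular points by increasing real part (a conjugate pair: the negative imaginary part first).

Radius of convergence at 0: 5/6 - (1/6)*sqrt(7).
At -5/6 - (1/6)*sqrt(7): a pole of order 3; residue -(3157164/245245)*sqrt(7).
At -5/6 + (1/6)*sqrt(7): a pole of order 3; residue (3157164/245245)*sqrt(7).
At 1: a logarithmic branch point.
At 4: an algebraic (square-root) branch point.


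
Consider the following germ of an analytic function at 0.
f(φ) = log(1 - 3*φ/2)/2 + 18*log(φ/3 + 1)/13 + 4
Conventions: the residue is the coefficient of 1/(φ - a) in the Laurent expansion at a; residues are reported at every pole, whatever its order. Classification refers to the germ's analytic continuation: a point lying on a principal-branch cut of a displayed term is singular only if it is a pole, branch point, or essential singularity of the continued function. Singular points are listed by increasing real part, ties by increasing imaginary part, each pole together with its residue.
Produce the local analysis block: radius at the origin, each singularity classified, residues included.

Branch term (1/2)*log(1 - φ/(2/3)): its argument vanishes at φ = 2/3, a logarithmic branch point, modulus 2/3.
Branch term (18/13)*log(1 - φ/(-3)): its argument vanishes at φ = -3, a logarithmic branch point, modulus 3.
The radius of convergence is the smallest modulus among the singular points: 2/3.
List the singular points by increasing real part (a conjugate pair: the negative imaginary part first).

Radius of convergence at 0: 2/3.
At -3: a logarithmic branch point.
At 2/3: a logarithmic branch point.


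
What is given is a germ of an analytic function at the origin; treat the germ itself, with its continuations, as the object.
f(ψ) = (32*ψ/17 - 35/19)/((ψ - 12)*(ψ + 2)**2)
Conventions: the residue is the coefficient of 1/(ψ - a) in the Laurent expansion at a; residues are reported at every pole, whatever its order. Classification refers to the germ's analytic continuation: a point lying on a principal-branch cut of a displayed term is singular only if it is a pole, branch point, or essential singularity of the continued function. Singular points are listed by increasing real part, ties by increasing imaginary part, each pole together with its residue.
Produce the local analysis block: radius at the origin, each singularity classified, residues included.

Radius of convergence at 0: 2.
At -2: a pole of order 2; residue -6701/63308.
At 12: a pole of order 1; residue 6701/63308.

Denominator factor (ψ - 12): pole of order 1 at 12, modulus 12.
Denominator factor (ψ + 2)^2: pole of order 2 at -2, modulus 2.
The radius of convergence is the smallest modulus among the singular points: 2.
At the order-2 pole -2 set g(ψ) = (ψ - (-2))^2*f(ψ) = (32*ψ/17 - 35/19)/(ψ - 12).
Order-2 pole: residue = g'(a); g'(-2) = -6701/63308, so the residue is -6701/63308.
At the order-1 pole 12 set g(ψ) = (ψ - (12))*f(ψ) = (32*ψ/17 - 35/19)/(ψ + 2)**2.
Simple pole: residue = g(a) at a = 12, which is 6701/63308.
List the singular points by increasing real part (a conjugate pair: the negative imaginary part first).


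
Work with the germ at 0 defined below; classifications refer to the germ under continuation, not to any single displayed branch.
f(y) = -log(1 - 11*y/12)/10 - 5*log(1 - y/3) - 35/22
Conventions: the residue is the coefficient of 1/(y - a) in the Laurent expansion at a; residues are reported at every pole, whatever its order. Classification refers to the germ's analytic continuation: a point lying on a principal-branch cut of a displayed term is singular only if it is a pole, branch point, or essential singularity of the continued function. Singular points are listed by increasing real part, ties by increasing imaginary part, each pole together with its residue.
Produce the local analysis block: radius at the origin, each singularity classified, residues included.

Radius of convergence at 0: 12/11.
At 12/11: a logarithmic branch point.
At 3: a logarithmic branch point.

Branch term (-5)*log(1 - y/(3)): its argument vanishes at y = 3, a logarithmic branch point, modulus 3.
Branch term (-1/10)*log(1 - y/(12/11)): its argument vanishes at y = 12/11, a logarithmic branch point, modulus 12/11.
The radius of convergence is the smallest modulus among the singular points: 12/11.
List the singular points by increasing real part (a conjugate pair: the negative imaginary part first).


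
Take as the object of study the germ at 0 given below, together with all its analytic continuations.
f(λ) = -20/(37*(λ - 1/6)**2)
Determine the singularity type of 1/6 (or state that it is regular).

The point is a pole of order 2.

The denominator factor λ - 1/6 vanishes at 1/6 and appears to the power 2; the numerator there equals -20/37, nonzero, and no other factor vanishes.
Hence a pole whose order is the multiplicity, 2.


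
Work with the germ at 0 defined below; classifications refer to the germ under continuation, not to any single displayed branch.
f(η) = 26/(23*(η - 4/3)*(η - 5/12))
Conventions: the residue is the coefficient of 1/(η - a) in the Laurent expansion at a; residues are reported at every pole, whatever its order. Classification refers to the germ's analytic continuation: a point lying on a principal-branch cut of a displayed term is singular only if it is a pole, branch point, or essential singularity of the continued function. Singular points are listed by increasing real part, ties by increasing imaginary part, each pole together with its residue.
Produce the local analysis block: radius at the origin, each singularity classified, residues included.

Radius of convergence at 0: 5/12.
At 5/12: a pole of order 1; residue -312/253.
At 4/3: a pole of order 1; residue 312/253.

Denominator factor (η - 5/12): pole of order 1 at 5/12, modulus 5/12.
Denominator factor (η - 4/3): pole of order 1 at 4/3, modulus 4/3.
The radius of convergence is the smallest modulus among the singular points: 5/12.
At the order-1 pole 5/12 set g(η) = (η - (5/12))*f(η) = 26/(23*(η - 4/3)).
Simple pole: residue = g(a) at a = 5/12, which is -312/253.
At the order-1 pole 4/3 set g(η) = (η - (4/3))*f(η) = 26/(23*(η - 5/12)).
Simple pole: residue = g(a) at a = 4/3, which is 312/253.
List the singular points by increasing real part (a conjugate pair: the negative imaginary part first).


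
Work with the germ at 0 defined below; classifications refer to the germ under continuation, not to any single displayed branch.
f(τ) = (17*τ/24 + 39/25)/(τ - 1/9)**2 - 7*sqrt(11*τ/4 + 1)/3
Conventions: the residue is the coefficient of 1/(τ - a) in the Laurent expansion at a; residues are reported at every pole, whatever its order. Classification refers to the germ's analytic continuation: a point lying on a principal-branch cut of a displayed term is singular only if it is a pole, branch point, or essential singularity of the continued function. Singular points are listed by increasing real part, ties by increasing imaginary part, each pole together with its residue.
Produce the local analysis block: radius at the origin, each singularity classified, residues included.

Radius of convergence at 0: 1/9.
At -4/11: an algebraic (square-root) branch point.
At 1/9: a pole of order 2; residue 17/24.

Denominator factor (τ - 1/9)^2: pole of order 2 at 1/9, modulus 1/9.
Branch term (-7/3)*sqrt(1 - τ/(-4/11)): its argument vanishes at τ = -4/11, a square-root branch point, modulus 4/11.
The radius of convergence is the smallest modulus among the singular points: 1/9.
The branch term is analytic at 1/9 and contributes nothing to the residue; only the rational part matters.
At the order-2 pole 1/9 set g(τ) = (τ - (1/9))^2*(rational part) = 17*τ/24 + 39/25.
Order-2 pole: residue = g'(a); g'(1/9) = 17/24, so the residue is 17/24.
List the singular points by increasing real part (a conjugate pair: the negative imaginary part first).


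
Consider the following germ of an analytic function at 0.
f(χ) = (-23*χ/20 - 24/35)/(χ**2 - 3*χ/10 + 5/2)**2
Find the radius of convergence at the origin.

Denominator factor (χ**2 - 3*χ/10 + 5/2)^2: discriminant -991/100, complex-conjugate roots (3/20) + ((1/20)*sqrt(991))*i and (3/20) - ((1/20)*sqrt(991))*i; poles of order 2, moduli (1/2)*sqrt(10) and (1/2)*sqrt(10).
The radius of convergence is the smallest modulus among the singular points: (1/2)*sqrt(10).

The radius of convergence is (1/2)*sqrt(10).


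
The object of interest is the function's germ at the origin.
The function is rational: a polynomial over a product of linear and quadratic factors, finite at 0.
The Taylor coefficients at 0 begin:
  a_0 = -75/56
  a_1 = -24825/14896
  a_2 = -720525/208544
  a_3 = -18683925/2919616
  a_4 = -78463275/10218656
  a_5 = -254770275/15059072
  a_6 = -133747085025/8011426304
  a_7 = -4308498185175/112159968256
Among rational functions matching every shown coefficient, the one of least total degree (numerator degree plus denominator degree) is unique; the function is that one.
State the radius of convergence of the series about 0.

The radius of convergence is -1/7 + (1/35)*sqrt(1005).

No rational of total degree below 6 reproduces all 8 coefficients; solving the [1/5] Pade equations on them gives f(k) = (-23*k/19 - 2/3)/((k + 7/9)*(k**2 + 2*k/7 - 4/5)**2), whose expansion matches every shown term.
Denominator factor (k + 7/9): pole of order 1 at -7/9, modulus 7/9.
Denominator factor (k**2 + 2*k/7 - 4/5)^2: discriminant 804/245, real irrational roots -1/7 + (1/35)*sqrt(1005) and -1/7 - (1/35)*sqrt(1005); poles of order 2, moduli -1/7 + (1/35)*sqrt(1005) and 1/7 + (1/35)*sqrt(1005).
The radius of convergence is the smallest modulus among the singular points: -1/7 + (1/35)*sqrt(1005).


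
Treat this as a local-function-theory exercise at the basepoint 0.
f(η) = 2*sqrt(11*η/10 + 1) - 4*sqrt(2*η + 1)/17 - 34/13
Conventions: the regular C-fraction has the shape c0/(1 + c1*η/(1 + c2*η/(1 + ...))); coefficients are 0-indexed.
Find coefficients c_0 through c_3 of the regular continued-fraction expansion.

Taylor coefficients (expand at 0): a_0 = -188/221, a_1 = 147/170, a_2 = -1257/6800, a_3 = 6627/136000.
c0 = a_0 = -188/221. Peel one level at a time: if S = 1 + c*η/S' with S'(0) = 1, then c is the η-coefficient of S and S' = c*η/(S - 1).
S_1 = c0/f = 1 + (1911/1880)*η + (1441947/1767200)*η^2 + ...; c1 = 1911/1880.
S_2 = c1*η/(S_1 - 1) = 1 + (-36973/46060)*η + (-40921/3841600)*η^2 + ...; c2 = -36973/46060.
S_3 = c2*η/(S_2 - 1) = 1 + (-1923287/144934160)*η + ...; c3 = -1923287/144934160.

The regular C-fraction coefficients are [-188/221, 1911/1880, -36973/46060, -1923287/144934160].


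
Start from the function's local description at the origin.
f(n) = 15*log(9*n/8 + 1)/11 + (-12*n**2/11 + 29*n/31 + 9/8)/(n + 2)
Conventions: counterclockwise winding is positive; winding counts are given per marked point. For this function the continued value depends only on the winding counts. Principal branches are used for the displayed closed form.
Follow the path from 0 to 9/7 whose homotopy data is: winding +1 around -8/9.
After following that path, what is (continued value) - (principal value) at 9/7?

The rational part is single-valued and drops out of the difference; each branch term changes only by its own monodromy.
(15/11)*log(1 - n/(-8/9)): each positive loop around -8/9 adds 2*pi*i to the log, so winding +1 contributes (15/11)*(1)*2*pi*i = (30/11)*pi*i.
Summing the contributions at n = 9/7 gives (30/11)*pi*i.

Continued minus principal equals (30/11)*pi*i.


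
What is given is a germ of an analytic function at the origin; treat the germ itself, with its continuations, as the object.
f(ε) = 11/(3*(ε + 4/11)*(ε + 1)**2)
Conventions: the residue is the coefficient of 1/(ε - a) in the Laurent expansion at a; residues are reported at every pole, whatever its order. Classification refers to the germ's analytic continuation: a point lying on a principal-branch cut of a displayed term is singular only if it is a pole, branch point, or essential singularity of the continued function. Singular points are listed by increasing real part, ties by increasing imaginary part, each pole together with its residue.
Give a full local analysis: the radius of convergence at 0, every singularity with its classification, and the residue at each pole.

Radius of convergence at 0: 4/11.
At -1: a pole of order 2; residue -1331/147.
At -4/11: a pole of order 1; residue 1331/147.

Denominator factor (ε + 1)^2: pole of order 2 at -1, modulus 1.
Denominator factor (ε + 4/11): pole of order 1 at -4/11, modulus 4/11.
The radius of convergence is the smallest modulus among the singular points: 4/11.
At the order-2 pole -1 set g(ε) = (ε - (-1))^2*f(ε) = 11/(3*(ε + 4/11)).
Order-2 pole: residue = g'(a); g'(-1) = -1331/147, so the residue is -1331/147.
At the order-1 pole -4/11 set g(ε) = (ε - (-4/11))*f(ε) = 11/(3*(ε + 1)**2).
Simple pole: residue = g(a) at a = -4/11, which is 1331/147.
List the singular points by increasing real part (a conjugate pair: the negative imaginary part first).


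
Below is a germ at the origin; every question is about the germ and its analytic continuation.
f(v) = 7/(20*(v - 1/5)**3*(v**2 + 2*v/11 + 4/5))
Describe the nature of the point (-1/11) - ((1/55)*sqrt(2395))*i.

The point is a pole of order 1.

The denominator factor v**2 + 2*v/11 + 4/5 vanishes at (-1/11) - ((1/55)*sqrt(2395))*i and appears to the power 1; the numerator there equals 7/20, nonzero, and no other factor vanishes.
Hence a pole whose order is the multiplicity, 1.


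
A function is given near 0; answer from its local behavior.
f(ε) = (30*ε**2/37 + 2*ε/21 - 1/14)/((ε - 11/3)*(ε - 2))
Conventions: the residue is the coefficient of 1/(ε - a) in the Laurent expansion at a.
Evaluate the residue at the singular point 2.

The residue is -1045/518.

At the order-1 pole 2 set g(ε) = (ε - (2))*f(ε) = (30*ε**2/37 + 2*ε/21 - 1/14)/(ε - 11/3).
Simple pole: residue = g(a) at a = 2, which is -1045/518.


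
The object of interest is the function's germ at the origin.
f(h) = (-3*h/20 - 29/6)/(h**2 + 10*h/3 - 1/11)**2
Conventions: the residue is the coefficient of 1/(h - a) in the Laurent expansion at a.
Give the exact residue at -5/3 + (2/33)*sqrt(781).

The factor h**2 + 10*h/3 - 1/11 splits as (h - a)(h - a') with a = -5/3 + (2/33)*sqrt(781), a' = -5/3 - (2/33)*sqrt(781). At the order-2 pole a set g(h) = (h - a)^2*f(h) = [-3*h/20 - 29/6] / (h - a')^2.
Order-2 pole: residue = g'(a); g'(-5/3 + (2/33)*sqrt(781)) = (5445/645248)*sqrt(781), so the residue is (5445/645248)*sqrt(781).

The residue is (5445/645248)*sqrt(781).


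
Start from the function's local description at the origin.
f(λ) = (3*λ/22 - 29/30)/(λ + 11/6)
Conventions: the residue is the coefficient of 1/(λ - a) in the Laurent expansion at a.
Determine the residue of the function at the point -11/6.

The residue is -73/60.

At the order-1 pole -11/6 set g(λ) = (λ - (-11/6))*f(λ) = 3*λ/22 - 29/30.
Simple pole: residue = g(a) at a = -11/6, which is -73/60.


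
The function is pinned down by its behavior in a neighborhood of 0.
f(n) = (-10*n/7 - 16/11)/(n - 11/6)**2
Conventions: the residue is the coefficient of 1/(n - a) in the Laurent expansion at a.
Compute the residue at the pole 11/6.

At the order-2 pole 11/6 set g(n) = (n - (11/6))^2*f(n) = -10*n/7 - 16/11.
Order-2 pole: residue = g'(a); g'(11/6) = -10/7, so the residue is -10/7.

The residue is -10/7.


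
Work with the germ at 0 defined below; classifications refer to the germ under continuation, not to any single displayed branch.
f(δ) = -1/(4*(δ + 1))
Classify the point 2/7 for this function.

The point is a regular point.

Denominator factors: δ + 1 = 9/7 at δ = 2/7 — none vanishes.
So the germ continues analytically to 2/7.


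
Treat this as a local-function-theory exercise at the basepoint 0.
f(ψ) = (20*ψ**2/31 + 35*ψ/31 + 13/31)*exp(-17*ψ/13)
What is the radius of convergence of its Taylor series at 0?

The radius of convergence is infinite.

The factor exp(-17*ψ/13) is entire and contributes no finite singular point.
The polynomial part has no poles.
No finite singular points: the Taylor series at 0 converges everywhere.


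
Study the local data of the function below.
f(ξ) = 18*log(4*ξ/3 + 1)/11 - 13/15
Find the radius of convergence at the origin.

Branch term (18/11)*log(1 - ξ/(-3/4)): its argument vanishes at ξ = -3/4, a logarithmic branch point, modulus 3/4.
The radius of convergence is the smallest modulus among the singular points: 3/4.

The radius of convergence is 3/4.


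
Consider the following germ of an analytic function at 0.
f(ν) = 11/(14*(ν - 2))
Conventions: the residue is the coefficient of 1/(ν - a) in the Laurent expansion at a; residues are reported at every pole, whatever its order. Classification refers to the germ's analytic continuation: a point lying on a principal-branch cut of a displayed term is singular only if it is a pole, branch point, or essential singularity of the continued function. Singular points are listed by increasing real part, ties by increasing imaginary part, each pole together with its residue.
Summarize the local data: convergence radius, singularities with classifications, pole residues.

Denominator factor (ν - 2): pole of order 1 at 2, modulus 2.
The radius of convergence is the smallest modulus among the singular points: 2.
At the order-1 pole 2 set g(ν) = (ν - (2))*f(ν) = 11/14.
Simple pole: residue = g(a) at a = 2, which is 11/14.

Radius of convergence at 0: 2.
At 2: a pole of order 1; residue 11/14.


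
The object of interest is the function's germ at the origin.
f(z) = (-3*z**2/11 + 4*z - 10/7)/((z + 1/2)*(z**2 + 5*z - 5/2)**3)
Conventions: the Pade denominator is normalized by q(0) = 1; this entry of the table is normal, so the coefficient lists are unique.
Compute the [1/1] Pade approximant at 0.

Taylor coefficients needed (expand at 0): a_0 = 32/175, a_1 = 192/875, a_2 = 10896/9625.
Write the denominator as Q(z) = 1 + q1*z. Requiring Q*f - P = O(z^3) with deg P <= 1 kills the coefficients of z^2..z^2 in Q*f:
  z^2: a_2 + q1*a_1 = 0, i.e. 10896/9625 + (192/875)*q1 = 0.
Solving this linear system: q1 = -227/44.
The numerator is Q*f truncated at degree 1: P0 = a_0 = 32/175; P1 = a_1 + q1*a_0 = -6968/9625.

The Pade approximant has numerator coefficients [32/175, -6968/9625]; denominator coefficients [1, -227/44].


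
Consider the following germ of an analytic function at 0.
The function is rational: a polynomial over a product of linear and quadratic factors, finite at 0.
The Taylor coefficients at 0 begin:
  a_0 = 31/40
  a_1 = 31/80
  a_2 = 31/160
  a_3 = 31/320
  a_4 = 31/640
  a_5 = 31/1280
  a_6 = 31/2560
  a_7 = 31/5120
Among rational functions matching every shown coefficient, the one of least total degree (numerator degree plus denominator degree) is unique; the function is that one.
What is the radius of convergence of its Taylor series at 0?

The radius of convergence is 2.

No rational of total degree below 1 reproduces all 8 coefficients; solving the [0/1] Pade equations on them gives f(φ) = -31/(20*(φ - 2)), whose expansion matches every shown term.
Denominator factor (φ - 2): pole of order 1 at 2, modulus 2.
The radius of convergence is the smallest modulus among the singular points: 2.


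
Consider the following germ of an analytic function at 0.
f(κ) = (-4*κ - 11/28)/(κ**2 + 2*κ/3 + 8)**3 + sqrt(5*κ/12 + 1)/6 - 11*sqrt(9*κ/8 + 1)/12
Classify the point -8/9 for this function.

The term (-11/12)*sqrt(1 - κ/(-8/9)) has argument 1 - -8/9/(-8/9) = 0 at -8/9: a square-root (algebraic, two-sheeted) branch point; the remaining terms are analytic or single-valued there.

The point is an algebraic (square-root) branch point.


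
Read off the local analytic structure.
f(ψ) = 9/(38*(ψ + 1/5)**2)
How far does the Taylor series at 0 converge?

The radius of convergence is 1/5.

Denominator factor (ψ + 1/5)^2: pole of order 2 at -1/5, modulus 1/5.
The radius of convergence is the smallest modulus among the singular points: 1/5.


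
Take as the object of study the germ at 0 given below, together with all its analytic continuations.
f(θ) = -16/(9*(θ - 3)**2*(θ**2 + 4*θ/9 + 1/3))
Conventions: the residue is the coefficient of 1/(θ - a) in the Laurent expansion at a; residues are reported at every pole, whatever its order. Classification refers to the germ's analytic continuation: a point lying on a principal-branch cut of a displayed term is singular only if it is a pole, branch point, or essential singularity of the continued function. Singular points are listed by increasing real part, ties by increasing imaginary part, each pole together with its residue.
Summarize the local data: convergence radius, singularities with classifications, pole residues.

Radius of convergence at 0: (1/3)*sqrt(3).
At (-2/9) - ((1/9)*sqrt(23))*i: a pole of order 1; residue (-29/576) - ((409/13248)*sqrt(23))*i.
At (-2/9) + ((1/9)*sqrt(23))*i: a pole of order 1; residue (-29/576) + ((409/13248)*sqrt(23))*i.
At 3: a pole of order 2; residue 29/288.


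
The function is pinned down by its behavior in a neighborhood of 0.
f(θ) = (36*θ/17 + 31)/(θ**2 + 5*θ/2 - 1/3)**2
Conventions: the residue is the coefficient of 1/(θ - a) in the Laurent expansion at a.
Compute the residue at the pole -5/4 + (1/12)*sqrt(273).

The residue is -(23136/140777)*sqrt(273).

The factor θ**2 + 5*θ/2 - 1/3 splits as (θ - a)(θ - a') with a = -5/4 + (1/12)*sqrt(273), a' = -5/4 - (1/12)*sqrt(273). At the order-2 pole a set g(θ) = (θ - a)^2*f(θ) = [36*θ/17 + 31] / (θ - a')^2.
Order-2 pole: residue = g'(a); g'(-5/4 + (1/12)*sqrt(273)) = -(23136/140777)*sqrt(273), so the residue is -(23136/140777)*sqrt(273).


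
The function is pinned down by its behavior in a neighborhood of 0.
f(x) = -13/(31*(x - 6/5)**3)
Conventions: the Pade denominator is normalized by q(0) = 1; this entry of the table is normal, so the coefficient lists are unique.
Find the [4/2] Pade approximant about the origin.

Taylor coefficients needed (expand at 0): a_0 = 1625/6696, a_1 = 8125/13392, a_2 = 40625/40176, a_3 = 1015625/723168, a_4 = 5078125/2892672, a_5 = 35546875/17356032, a_6 = 177734375/78102144.
Write the denominator as Q(x) = 1 + q1*x + q2*x^2. Requiring Q*f - P = O(x^7) with deg P <= 4 kills the coefficients of x^5..x^6 in Q*f:
  x^5: a_5 + q1*a_4 + q2*a_3 = 0, i.e. 35546875/17356032 + (5078125/2892672)*q1 + (1015625/723168)*q2 = 0.
  x^6: a_6 + q1*a_5 + q2*a_4 = 0, i.e. 177734375/78102144 + (35546875/17356032)*q1 + (5078125/2892672)*q2 = 0.
Solving this linear system: q1 = -35/18, q2 = 35/36.
The numerator is Q*f truncated at degree 4: P0 = a_0 = 1625/6696; P1 = a_1 + q1*a_0 = 8125/60264; P2 = a_2 + q1*a_1 + q2*a_0 = 8125/120528; P3 = a_3 + q1*a_2 + q2*a_1 = 40625/1446336; P4 = a_4 + q1*a_3 + q2*a_2 = 203125/26034048.

The Pade approximant has numerator coefficients [1625/6696, 8125/60264, 8125/120528, 40625/1446336, 203125/26034048]; denominator coefficients [1, -35/18, 35/36].


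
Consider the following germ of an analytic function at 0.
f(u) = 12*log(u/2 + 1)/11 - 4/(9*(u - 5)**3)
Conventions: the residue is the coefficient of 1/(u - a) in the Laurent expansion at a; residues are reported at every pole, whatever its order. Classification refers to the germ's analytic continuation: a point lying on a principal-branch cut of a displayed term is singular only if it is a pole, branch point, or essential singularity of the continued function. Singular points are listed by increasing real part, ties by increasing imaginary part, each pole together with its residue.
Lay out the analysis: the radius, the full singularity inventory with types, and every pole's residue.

Denominator factor (u - 5)^3: pole of order 3 at 5, modulus 5.
Branch term (12/11)*log(1 - u/(-2)): its argument vanishes at u = -2, a logarithmic branch point, modulus 2.
The radius of convergence is the smallest modulus among the singular points: 2.
The branch term is analytic at 5 and contributes nothing to the residue; only the rational part matters.
At the order-3 pole 5 set g(u) = (u - (5))^3*(rational part) = -4/9.
Order-3 pole: residue = g''(a)/2; g''(5) = 0, so the residue is 0.
List the singular points by increasing real part (a conjugate pair: the negative imaginary part first).

Radius of convergence at 0: 2.
At -2: a logarithmic branch point.
At 5: a pole of order 3; residue 0.


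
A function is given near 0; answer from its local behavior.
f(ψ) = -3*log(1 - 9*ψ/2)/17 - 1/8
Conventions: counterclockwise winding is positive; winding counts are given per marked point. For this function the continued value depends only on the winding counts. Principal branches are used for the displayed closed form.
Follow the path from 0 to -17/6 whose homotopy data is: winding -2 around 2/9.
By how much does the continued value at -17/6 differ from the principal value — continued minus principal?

The rational part is single-valued and drops out of the difference; each branch term changes only by its own monodromy.
(-3/17)*log(1 - ψ/(2/9)): each positive loop around 2/9 adds 2*pi*i to the log, so winding -2 contributes (-3/17)*(-2)*2*pi*i = (12/17)*pi*i.
Summing the contributions at ψ = -17/6 gives (12/17)*pi*i.

Continued minus principal equals (12/17)*pi*i.


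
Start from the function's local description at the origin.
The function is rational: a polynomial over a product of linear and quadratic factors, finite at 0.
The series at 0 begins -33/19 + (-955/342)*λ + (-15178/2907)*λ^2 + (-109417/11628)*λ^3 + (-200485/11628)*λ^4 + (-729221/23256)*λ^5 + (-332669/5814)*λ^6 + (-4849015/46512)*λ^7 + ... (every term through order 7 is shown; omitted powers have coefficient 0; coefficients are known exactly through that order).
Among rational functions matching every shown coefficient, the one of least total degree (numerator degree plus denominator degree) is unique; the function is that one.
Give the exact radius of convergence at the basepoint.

No rational of total degree below 4 reproduces all 8 coefficients; solving the [2/2] Pade equations on them gives f(λ) = (-2*λ**2/17 + 19*λ/27 + 22/19)/(λ**2 + 2*λ/3 - 2/3), whose expansion matches every shown term.
Denominator factor (λ**2 + 2*λ/3 - 2/3): discriminant 28/9, real irrational roots -1/3 + (1/3)*sqrt(7) and -1/3 - (1/3)*sqrt(7); poles of order 1, moduli -1/3 + (1/3)*sqrt(7) and 1/3 + (1/3)*sqrt(7).
The radius of convergence is the smallest modulus among the singular points: -1/3 + (1/3)*sqrt(7).

The radius of convergence is -1/3 + (1/3)*sqrt(7).


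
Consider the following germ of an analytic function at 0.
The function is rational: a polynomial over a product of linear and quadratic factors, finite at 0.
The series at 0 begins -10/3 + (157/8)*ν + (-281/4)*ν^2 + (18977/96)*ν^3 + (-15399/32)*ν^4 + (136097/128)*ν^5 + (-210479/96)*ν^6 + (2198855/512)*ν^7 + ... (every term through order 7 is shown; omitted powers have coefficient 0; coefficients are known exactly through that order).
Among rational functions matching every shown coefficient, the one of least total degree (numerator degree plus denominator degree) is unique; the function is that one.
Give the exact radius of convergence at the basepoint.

No rational of total degree below 6 reproduces all 8 coefficients; solving the [1/5] Pade equations on them gives f(ν) = (-ν/6 - 40/27)/((ν + 2/3)**2*(ν + 1)**3), whose expansion matches every shown term.
Denominator factor (ν + 2/3)^2: pole of order 2 at -2/3, modulus 2/3.
Denominator factor (ν + 1)^3: pole of order 3 at -1, modulus 1.
The radius of convergence is the smallest modulus among the singular points: 2/3.

The radius of convergence is 2/3.


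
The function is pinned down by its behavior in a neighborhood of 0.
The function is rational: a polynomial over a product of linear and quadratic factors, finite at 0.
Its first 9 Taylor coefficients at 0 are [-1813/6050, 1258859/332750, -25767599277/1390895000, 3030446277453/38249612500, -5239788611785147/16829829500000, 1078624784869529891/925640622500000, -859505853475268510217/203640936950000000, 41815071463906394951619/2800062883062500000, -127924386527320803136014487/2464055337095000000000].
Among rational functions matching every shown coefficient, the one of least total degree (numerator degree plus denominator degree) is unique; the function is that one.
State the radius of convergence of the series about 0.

The radius of convergence is -9/4 + (1/28)*sqrt(5201).

No rational of total degree below 7 reproduces all 9 coefficients; solving the [2/5] Pade equations on them gives f(δ) = (-28*δ**2/19 - 27*δ/2 + 37/20)/((δ - 5/2)*(δ**2 - 9*δ/2 - 11/7)**2), whose expansion matches every shown term.
Denominator factor (δ**2 - 9*δ/2 - 11/7)^2: discriminant 743/28, real irrational roots 9/4 + (1/28)*sqrt(5201) and 9/4 - (1/28)*sqrt(5201); poles of order 2, moduli 9/4 + (1/28)*sqrt(5201) and -9/4 + (1/28)*sqrt(5201).
Denominator factor (δ - 5/2): pole of order 1 at 5/2, modulus 5/2.
The radius of convergence is the smallest modulus among the singular points: -9/4 + (1/28)*sqrt(5201).


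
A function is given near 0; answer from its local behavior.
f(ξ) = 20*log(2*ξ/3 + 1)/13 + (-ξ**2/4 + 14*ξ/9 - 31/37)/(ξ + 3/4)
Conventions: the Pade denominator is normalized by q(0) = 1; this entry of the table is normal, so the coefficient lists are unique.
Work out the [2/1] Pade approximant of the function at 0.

Taylor coefficients needed (expand at 0): a_0 = -124/111, a_1 = 59600/12987, a_2 = -211427/38961, a_3 = 810188/116883.
Write the denominator as Q(ξ) = 1 + q1*ξ. Requiring Q*f - P = O(ξ^4) with deg P <= 2 kills the coefficients of ξ^3..ξ^3 in Q*f:
  ξ^3: a_3 + q1*a_2 = 0, i.e. 810188/116883 + (-211427/38961)*q1 = 0.
Solving this linear system: q1 = 810188/634281.
The numerator is Q*f truncated at degree 2: P0 = a_0 = -124/111; P1 = a_1 + q1*a_0 = 234675136/74210877; P2 = a_2 + q1*a_1 = 32304761/74210877.

The Pade approximant has numerator coefficients [-124/111, 234675136/74210877, 32304761/74210877]; denominator coefficients [1, 810188/634281].


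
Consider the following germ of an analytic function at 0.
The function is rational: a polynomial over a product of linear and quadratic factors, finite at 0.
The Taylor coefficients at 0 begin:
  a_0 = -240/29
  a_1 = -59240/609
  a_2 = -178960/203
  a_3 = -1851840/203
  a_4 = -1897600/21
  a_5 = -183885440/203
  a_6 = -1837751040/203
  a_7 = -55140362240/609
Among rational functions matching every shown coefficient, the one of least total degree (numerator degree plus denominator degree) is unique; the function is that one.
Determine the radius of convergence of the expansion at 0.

The radius of convergence is 1/10.

No rational of total degree below 4 reproduces all 8 coefficients; solving the [1/3] Pade equations on them gives f(τ) = (25*τ/21 + 6/29)/((τ - 1/10)*(τ + 1/2)**2), whose expansion matches every shown term.
Denominator factor (τ + 1/2)^2: pole of order 2 at -1/2, modulus 1/2.
Denominator factor (τ - 1/10): pole of order 1 at 1/10, modulus 1/10.
The radius of convergence is the smallest modulus among the singular points: 1/10.


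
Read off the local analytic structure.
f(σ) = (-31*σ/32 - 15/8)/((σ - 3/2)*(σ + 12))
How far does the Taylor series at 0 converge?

The radius of convergence is 3/2.

Denominator factor (σ + 12): pole of order 1 at -12, modulus 12.
Denominator factor (σ - 3/2): pole of order 1 at 3/2, modulus 3/2.
The radius of convergence is the smallest modulus among the singular points: 3/2.


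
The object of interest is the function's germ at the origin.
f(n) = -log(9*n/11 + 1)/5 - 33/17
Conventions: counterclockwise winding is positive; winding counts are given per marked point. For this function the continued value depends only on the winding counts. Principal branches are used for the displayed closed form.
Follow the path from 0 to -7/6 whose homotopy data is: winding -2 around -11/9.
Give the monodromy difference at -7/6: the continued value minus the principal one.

The rational part is single-valued and drops out of the difference; each branch term changes only by its own monodromy.
(-1/5)*log(1 - n/(-11/9)): each positive loop around -11/9 adds 2*pi*i to the log, so winding -2 contributes (-1/5)*(-2)*2*pi*i = (4/5)*pi*i.
Summing the contributions at n = -7/6 gives (4/5)*pi*i.

Continued minus principal equals (4/5)*pi*i.


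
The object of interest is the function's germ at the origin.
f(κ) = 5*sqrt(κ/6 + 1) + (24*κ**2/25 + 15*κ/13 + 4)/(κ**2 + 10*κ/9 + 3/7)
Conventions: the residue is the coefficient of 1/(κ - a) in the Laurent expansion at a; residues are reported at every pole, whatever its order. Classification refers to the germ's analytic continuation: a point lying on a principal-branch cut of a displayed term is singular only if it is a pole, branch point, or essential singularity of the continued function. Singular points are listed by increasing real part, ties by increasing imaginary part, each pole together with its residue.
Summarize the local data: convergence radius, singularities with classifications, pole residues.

Denominator factor (κ**2 + 10*κ/9 + 3/7): discriminant -272/567, complex-conjugate roots (-5/9) + ((2/63)*sqrt(119))*i and (-5/9) - ((2/63)*sqrt(119))*i; poles of order 1, moduli (1/7)*sqrt(21) and (1/7)*sqrt(21).
Branch term (5)*sqrt(1 - κ/(-6)): its argument vanishes at κ = -6, a square-root branch point, modulus 6.
The radius of convergence is the smallest modulus among the singular points: (1/7)*sqrt(21).
The branch term is analytic at (-5/9) - ((2/63)*sqrt(119))*i and contributes nothing to the residue; only the rational part matters.
The factor κ**2 + 10*κ/9 + 3/7 splits as (κ - a)(κ - a') with a = (-5/9) - ((2/63)*sqrt(119))*i, a' = (-5/9) + ((2/63)*sqrt(119))*i. At the order-1 pole a set g(κ) = (κ - a)*(rational part) = [24*κ**2/25 + 15*κ/13 + 4] / (κ - a').
Simple pole: residue = g(a) at a = (-5/9) - ((2/63)*sqrt(119))*i, which is (17/390) + ((217453/464100)*sqrt(119))*i.
The branch term is analytic at (-5/9) + ((2/63)*sqrt(119))*i and contributes nothing to the residue; only the rational part matters.
The factor κ**2 + 10*κ/9 + 3/7 splits as (κ - a)(κ - a') with a = (-5/9) + ((2/63)*sqrt(119))*i, a' = (-5/9) - ((2/63)*sqrt(119))*i. At the order-1 pole a set g(κ) = (κ - a)*(rational part) = [24*κ**2/25 + 15*κ/13 + 4] / (κ - a').
Simple pole: residue = g(a) at a = (-5/9) + ((2/63)*sqrt(119))*i, which is (17/390) - ((217453/464100)*sqrt(119))*i.
List the singular points by increasing real part (a conjugate pair: the negative imaginary part first).

Radius of convergence at 0: (1/7)*sqrt(21).
At -6: an algebraic (square-root) branch point.
At (-5/9) - ((2/63)*sqrt(119))*i: a pole of order 1; residue (17/390) + ((217453/464100)*sqrt(119))*i.
At (-5/9) + ((2/63)*sqrt(119))*i: a pole of order 1; residue (17/390) - ((217453/464100)*sqrt(119))*i.


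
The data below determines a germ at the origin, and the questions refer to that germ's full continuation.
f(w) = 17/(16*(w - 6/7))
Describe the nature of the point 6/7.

The point is a pole of order 1.

The denominator factor w - 6/7 vanishes at 6/7 and appears to the power 1; the numerator there equals 17/16, nonzero, and no other factor vanishes.
Hence a pole whose order is the multiplicity, 1.


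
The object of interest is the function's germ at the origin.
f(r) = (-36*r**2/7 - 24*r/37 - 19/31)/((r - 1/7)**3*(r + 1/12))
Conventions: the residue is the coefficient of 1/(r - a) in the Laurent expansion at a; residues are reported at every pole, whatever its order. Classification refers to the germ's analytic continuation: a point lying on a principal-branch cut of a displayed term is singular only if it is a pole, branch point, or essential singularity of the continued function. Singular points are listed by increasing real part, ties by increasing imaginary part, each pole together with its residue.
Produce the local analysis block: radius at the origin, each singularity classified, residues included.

Radius of convergence at 0: 1/12.
At -1/12: a pole of order 1; residue 21273840/414067.
At 1/7: a pole of order 3; residue -21273840/414067.

Denominator factor (r - 1/7)^3: pole of order 3 at 1/7, modulus 1/7.
Denominator factor (r + 1/12): pole of order 1 at -1/12, modulus 1/12.
The radius of convergence is the smallest modulus among the singular points: 1/12.
At the order-1 pole -1/12 set g(r) = (r - (-1/12))*f(r) = (-36*r**2/7 - 24*r/37 - 19/31)/(r - 1/7)**3.
Simple pole: residue = g(a) at a = -1/12, which is 21273840/414067.
At the order-3 pole 1/7 set g(r) = (r - (1/7))^3*f(r) = (-36*r**2/7 - 24*r/37 - 19/31)/(r + 1/12).
Order-3 pole: residue = g''(a)/2; g''(1/7) = -42547680/414067, so the residue is -21273840/414067.
List the singular points by increasing real part (a conjugate pair: the negative imaginary part first).


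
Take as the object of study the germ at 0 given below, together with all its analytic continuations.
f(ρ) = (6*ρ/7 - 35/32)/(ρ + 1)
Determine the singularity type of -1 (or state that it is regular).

The denominator factor ρ + 1 vanishes at -1 and appears to the power 1; the numerator there equals -437/224, nonzero, and no other factor vanishes.
Hence a pole whose order is the multiplicity, 1.

The point is a pole of order 1.
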